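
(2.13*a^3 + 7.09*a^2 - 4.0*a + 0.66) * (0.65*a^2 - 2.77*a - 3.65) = 1.3845*a^5 - 1.2916*a^4 - 30.0138*a^3 - 14.3695*a^2 + 12.7718*a - 2.409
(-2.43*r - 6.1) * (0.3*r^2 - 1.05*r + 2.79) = -0.729*r^3 + 0.7215*r^2 - 0.374700000000001*r - 17.019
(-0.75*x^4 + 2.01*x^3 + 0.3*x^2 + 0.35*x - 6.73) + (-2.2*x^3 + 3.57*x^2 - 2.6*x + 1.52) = -0.75*x^4 - 0.19*x^3 + 3.87*x^2 - 2.25*x - 5.21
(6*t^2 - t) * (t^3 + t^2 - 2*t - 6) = 6*t^5 + 5*t^4 - 13*t^3 - 34*t^2 + 6*t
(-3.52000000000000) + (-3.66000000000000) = -7.18000000000000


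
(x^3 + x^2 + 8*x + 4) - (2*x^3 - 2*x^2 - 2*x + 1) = -x^3 + 3*x^2 + 10*x + 3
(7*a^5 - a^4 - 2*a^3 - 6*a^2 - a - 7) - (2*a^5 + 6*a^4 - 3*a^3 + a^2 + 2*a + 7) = 5*a^5 - 7*a^4 + a^3 - 7*a^2 - 3*a - 14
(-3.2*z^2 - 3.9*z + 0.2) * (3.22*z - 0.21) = -10.304*z^3 - 11.886*z^2 + 1.463*z - 0.042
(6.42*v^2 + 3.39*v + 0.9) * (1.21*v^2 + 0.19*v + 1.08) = 7.7682*v^4 + 5.3217*v^3 + 8.6667*v^2 + 3.8322*v + 0.972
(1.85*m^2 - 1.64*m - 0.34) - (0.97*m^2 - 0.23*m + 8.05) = 0.88*m^2 - 1.41*m - 8.39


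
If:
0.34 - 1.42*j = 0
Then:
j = 0.24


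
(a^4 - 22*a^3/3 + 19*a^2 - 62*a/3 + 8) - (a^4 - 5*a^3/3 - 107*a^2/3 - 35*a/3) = -17*a^3/3 + 164*a^2/3 - 9*a + 8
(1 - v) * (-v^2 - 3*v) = v^3 + 2*v^2 - 3*v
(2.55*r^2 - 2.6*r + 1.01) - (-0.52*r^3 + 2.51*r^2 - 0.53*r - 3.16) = 0.52*r^3 + 0.04*r^2 - 2.07*r + 4.17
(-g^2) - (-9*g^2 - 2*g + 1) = 8*g^2 + 2*g - 1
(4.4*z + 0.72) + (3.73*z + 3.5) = 8.13*z + 4.22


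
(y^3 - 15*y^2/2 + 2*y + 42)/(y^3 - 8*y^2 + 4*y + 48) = (y - 7/2)/(y - 4)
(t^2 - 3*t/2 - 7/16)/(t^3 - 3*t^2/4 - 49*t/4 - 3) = (t - 7/4)/(t^2 - t - 12)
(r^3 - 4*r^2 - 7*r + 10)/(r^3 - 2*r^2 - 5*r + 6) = (r - 5)/(r - 3)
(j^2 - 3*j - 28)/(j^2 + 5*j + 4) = (j - 7)/(j + 1)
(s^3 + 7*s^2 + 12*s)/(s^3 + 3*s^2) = (s + 4)/s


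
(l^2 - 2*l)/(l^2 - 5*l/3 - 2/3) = 3*l/(3*l + 1)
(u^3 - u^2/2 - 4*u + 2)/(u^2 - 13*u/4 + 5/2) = 2*(2*u^2 + 3*u - 2)/(4*u - 5)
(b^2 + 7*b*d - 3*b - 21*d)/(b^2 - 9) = (b + 7*d)/(b + 3)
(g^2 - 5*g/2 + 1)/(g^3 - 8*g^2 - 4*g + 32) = (g - 1/2)/(g^2 - 6*g - 16)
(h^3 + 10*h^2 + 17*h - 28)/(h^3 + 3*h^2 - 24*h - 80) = (h^2 + 6*h - 7)/(h^2 - h - 20)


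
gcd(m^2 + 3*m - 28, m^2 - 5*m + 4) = m - 4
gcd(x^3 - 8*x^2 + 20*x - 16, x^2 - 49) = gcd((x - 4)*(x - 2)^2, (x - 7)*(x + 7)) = 1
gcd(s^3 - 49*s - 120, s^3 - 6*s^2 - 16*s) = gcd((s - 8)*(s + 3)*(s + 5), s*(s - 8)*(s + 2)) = s - 8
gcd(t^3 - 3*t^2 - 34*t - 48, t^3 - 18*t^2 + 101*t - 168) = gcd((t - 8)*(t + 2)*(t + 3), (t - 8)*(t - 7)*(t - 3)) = t - 8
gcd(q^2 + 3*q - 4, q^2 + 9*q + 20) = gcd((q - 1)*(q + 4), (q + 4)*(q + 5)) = q + 4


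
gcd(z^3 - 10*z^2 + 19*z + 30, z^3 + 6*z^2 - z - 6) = z + 1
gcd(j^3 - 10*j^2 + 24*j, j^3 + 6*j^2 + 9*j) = j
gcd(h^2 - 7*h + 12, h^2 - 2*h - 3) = h - 3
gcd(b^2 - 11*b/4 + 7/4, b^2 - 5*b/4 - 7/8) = b - 7/4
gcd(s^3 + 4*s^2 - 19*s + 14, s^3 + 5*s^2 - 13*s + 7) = s^2 + 6*s - 7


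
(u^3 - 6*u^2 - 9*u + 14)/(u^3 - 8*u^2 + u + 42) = (u - 1)/(u - 3)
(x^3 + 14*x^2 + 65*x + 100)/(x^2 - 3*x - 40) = (x^2 + 9*x + 20)/(x - 8)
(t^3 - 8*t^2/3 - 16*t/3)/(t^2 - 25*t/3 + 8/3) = t*(3*t^2 - 8*t - 16)/(3*t^2 - 25*t + 8)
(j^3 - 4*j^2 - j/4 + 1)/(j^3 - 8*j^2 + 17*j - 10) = (j^3 - 4*j^2 - j/4 + 1)/(j^3 - 8*j^2 + 17*j - 10)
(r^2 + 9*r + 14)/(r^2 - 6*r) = (r^2 + 9*r + 14)/(r*(r - 6))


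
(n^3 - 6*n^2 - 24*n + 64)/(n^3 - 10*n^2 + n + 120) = (n^2 + 2*n - 8)/(n^2 - 2*n - 15)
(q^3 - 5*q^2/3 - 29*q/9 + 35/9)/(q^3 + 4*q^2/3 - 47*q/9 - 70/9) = (q - 1)/(q + 2)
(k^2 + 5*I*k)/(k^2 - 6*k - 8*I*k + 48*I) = k*(k + 5*I)/(k^2 - 6*k - 8*I*k + 48*I)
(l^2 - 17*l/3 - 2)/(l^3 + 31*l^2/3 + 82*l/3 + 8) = (l - 6)/(l^2 + 10*l + 24)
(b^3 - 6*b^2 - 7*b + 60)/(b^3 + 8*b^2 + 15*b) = (b^2 - 9*b + 20)/(b*(b + 5))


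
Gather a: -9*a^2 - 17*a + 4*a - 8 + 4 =-9*a^2 - 13*a - 4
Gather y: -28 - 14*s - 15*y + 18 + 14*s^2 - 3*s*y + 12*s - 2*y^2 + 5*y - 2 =14*s^2 - 2*s - 2*y^2 + y*(-3*s - 10) - 12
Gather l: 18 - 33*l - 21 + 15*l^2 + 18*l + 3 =15*l^2 - 15*l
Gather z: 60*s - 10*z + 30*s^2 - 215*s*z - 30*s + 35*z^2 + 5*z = 30*s^2 + 30*s + 35*z^2 + z*(-215*s - 5)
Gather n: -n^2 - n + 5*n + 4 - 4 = -n^2 + 4*n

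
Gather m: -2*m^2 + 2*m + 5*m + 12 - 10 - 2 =-2*m^2 + 7*m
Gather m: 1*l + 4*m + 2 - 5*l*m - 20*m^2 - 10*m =l - 20*m^2 + m*(-5*l - 6) + 2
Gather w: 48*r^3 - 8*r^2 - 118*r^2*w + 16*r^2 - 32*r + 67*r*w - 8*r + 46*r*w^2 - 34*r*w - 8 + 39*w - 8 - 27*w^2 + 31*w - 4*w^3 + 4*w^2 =48*r^3 + 8*r^2 - 40*r - 4*w^3 + w^2*(46*r - 23) + w*(-118*r^2 + 33*r + 70) - 16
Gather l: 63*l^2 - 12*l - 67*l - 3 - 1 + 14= 63*l^2 - 79*l + 10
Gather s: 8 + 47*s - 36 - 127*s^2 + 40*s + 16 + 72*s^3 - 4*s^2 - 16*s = 72*s^3 - 131*s^2 + 71*s - 12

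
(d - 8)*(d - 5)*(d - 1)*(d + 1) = d^4 - 13*d^3 + 39*d^2 + 13*d - 40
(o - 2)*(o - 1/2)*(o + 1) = o^3 - 3*o^2/2 - 3*o/2 + 1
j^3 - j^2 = j^2*(j - 1)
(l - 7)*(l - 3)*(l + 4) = l^3 - 6*l^2 - 19*l + 84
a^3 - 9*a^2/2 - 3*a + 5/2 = (a - 5)*(a - 1/2)*(a + 1)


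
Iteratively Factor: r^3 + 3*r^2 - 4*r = (r + 4)*(r^2 - r) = r*(r + 4)*(r - 1)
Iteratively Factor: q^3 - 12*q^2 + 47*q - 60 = (q - 5)*(q^2 - 7*q + 12) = (q - 5)*(q - 3)*(q - 4)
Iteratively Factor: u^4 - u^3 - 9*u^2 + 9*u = (u - 1)*(u^3 - 9*u) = (u - 1)*(u + 3)*(u^2 - 3*u) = u*(u - 1)*(u + 3)*(u - 3)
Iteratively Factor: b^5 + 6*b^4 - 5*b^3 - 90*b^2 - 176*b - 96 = (b + 1)*(b^4 + 5*b^3 - 10*b^2 - 80*b - 96) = (b - 4)*(b + 1)*(b^3 + 9*b^2 + 26*b + 24) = (b - 4)*(b + 1)*(b + 2)*(b^2 + 7*b + 12) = (b - 4)*(b + 1)*(b + 2)*(b + 3)*(b + 4)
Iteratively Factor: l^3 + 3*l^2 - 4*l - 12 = (l - 2)*(l^2 + 5*l + 6) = (l - 2)*(l + 2)*(l + 3)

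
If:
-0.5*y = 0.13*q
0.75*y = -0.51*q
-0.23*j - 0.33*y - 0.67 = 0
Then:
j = -2.91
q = 0.00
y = 0.00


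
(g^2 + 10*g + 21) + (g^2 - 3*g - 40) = 2*g^2 + 7*g - 19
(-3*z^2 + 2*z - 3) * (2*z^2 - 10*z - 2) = -6*z^4 + 34*z^3 - 20*z^2 + 26*z + 6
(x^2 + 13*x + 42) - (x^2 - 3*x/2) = 29*x/2 + 42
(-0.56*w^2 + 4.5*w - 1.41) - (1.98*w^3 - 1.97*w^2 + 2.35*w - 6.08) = -1.98*w^3 + 1.41*w^2 + 2.15*w + 4.67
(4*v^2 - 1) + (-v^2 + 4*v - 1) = 3*v^2 + 4*v - 2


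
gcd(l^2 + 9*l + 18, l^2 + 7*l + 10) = 1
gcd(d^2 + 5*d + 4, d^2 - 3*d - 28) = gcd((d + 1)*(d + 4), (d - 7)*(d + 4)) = d + 4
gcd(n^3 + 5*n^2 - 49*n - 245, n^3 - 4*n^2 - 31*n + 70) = n^2 - 2*n - 35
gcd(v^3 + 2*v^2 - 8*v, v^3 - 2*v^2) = v^2 - 2*v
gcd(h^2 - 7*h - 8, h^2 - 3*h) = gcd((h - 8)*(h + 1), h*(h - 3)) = 1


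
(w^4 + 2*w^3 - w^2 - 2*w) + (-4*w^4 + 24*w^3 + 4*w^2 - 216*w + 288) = -3*w^4 + 26*w^3 + 3*w^2 - 218*w + 288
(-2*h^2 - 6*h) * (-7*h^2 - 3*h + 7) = 14*h^4 + 48*h^3 + 4*h^2 - 42*h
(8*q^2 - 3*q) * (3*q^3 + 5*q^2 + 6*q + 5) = 24*q^5 + 31*q^4 + 33*q^3 + 22*q^2 - 15*q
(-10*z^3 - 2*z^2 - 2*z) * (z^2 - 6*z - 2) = -10*z^5 + 58*z^4 + 30*z^3 + 16*z^2 + 4*z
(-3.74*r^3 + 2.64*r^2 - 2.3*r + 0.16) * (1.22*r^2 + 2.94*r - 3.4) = -4.5628*r^5 - 7.7748*r^4 + 17.6716*r^3 - 15.5428*r^2 + 8.2904*r - 0.544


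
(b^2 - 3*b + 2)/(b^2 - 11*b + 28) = (b^2 - 3*b + 2)/(b^2 - 11*b + 28)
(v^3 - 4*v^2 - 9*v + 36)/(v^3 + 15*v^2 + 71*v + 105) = (v^2 - 7*v + 12)/(v^2 + 12*v + 35)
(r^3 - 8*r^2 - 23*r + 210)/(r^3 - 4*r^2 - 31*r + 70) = (r - 6)/(r - 2)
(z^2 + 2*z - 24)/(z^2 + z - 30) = (z - 4)/(z - 5)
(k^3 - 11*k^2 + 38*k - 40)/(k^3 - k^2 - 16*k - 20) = (k^2 - 6*k + 8)/(k^2 + 4*k + 4)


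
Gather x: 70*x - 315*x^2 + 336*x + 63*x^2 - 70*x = -252*x^2 + 336*x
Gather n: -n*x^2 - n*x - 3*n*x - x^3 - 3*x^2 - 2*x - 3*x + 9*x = n*(-x^2 - 4*x) - x^3 - 3*x^2 + 4*x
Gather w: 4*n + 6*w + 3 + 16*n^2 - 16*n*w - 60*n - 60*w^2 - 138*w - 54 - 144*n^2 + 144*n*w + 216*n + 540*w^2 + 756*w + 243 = -128*n^2 + 160*n + 480*w^2 + w*(128*n + 624) + 192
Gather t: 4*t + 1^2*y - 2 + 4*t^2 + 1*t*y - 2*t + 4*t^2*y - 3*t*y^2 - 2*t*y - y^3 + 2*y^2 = t^2*(4*y + 4) + t*(-3*y^2 - y + 2) - y^3 + 2*y^2 + y - 2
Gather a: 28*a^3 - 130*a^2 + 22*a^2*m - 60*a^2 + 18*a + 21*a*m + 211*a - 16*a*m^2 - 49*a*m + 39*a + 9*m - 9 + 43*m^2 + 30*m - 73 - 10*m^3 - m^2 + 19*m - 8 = 28*a^3 + a^2*(22*m - 190) + a*(-16*m^2 - 28*m + 268) - 10*m^3 + 42*m^2 + 58*m - 90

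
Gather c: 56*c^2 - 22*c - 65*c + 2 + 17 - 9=56*c^2 - 87*c + 10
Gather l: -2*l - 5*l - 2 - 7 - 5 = -7*l - 14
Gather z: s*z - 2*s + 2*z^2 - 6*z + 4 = -2*s + 2*z^2 + z*(s - 6) + 4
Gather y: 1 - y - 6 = -y - 5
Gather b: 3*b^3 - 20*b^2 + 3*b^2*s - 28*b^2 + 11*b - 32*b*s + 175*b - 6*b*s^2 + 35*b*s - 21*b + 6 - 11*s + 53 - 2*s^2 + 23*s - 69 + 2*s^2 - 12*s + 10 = 3*b^3 + b^2*(3*s - 48) + b*(-6*s^2 + 3*s + 165)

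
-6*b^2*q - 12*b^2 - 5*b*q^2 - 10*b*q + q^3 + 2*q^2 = (-6*b + q)*(b + q)*(q + 2)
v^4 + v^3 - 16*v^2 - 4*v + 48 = (v - 3)*(v - 2)*(v + 2)*(v + 4)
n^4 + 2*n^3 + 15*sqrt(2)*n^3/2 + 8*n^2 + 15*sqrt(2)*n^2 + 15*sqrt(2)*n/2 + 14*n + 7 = (n + 1)^2*(n + sqrt(2)/2)*(n + 7*sqrt(2))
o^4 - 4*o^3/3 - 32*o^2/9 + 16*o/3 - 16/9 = (o - 2)*(o - 2/3)^2*(o + 2)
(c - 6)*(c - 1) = c^2 - 7*c + 6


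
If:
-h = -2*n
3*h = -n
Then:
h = 0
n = 0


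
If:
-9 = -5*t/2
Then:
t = 18/5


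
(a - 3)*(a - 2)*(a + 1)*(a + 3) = a^4 - a^3 - 11*a^2 + 9*a + 18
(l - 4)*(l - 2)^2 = l^3 - 8*l^2 + 20*l - 16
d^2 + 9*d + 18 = (d + 3)*(d + 6)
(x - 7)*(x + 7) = x^2 - 49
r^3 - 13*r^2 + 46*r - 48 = (r - 8)*(r - 3)*(r - 2)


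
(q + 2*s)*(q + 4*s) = q^2 + 6*q*s + 8*s^2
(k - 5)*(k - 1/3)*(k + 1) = k^3 - 13*k^2/3 - 11*k/3 + 5/3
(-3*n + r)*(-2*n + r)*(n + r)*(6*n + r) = 36*n^4 + 12*n^3*r - 23*n^2*r^2 + 2*n*r^3 + r^4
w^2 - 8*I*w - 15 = (w - 5*I)*(w - 3*I)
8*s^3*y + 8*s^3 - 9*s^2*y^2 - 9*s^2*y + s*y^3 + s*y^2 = (-8*s + y)*(-s + y)*(s*y + s)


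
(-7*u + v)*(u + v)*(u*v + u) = -7*u^3*v - 7*u^3 - 6*u^2*v^2 - 6*u^2*v + u*v^3 + u*v^2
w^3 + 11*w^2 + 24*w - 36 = (w - 1)*(w + 6)^2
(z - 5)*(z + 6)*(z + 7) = z^3 + 8*z^2 - 23*z - 210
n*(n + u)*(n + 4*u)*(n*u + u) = n^4*u + 5*n^3*u^2 + n^3*u + 4*n^2*u^3 + 5*n^2*u^2 + 4*n*u^3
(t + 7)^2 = t^2 + 14*t + 49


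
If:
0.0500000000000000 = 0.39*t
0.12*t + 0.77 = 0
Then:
No Solution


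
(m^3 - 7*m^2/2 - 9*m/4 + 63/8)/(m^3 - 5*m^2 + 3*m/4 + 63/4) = (m - 3/2)/(m - 3)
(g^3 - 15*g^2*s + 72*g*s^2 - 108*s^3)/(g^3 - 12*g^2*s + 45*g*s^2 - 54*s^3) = (-g + 6*s)/(-g + 3*s)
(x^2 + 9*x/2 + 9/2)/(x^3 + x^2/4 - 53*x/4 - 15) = 2*(2*x + 3)/(4*x^2 - 11*x - 20)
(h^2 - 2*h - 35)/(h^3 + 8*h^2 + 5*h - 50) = (h - 7)/(h^2 + 3*h - 10)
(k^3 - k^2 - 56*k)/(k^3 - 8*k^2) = (k + 7)/k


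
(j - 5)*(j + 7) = j^2 + 2*j - 35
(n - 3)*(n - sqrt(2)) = n^2 - 3*n - sqrt(2)*n + 3*sqrt(2)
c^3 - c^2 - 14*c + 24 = (c - 3)*(c - 2)*(c + 4)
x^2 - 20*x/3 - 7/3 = (x - 7)*(x + 1/3)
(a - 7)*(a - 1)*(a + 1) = a^3 - 7*a^2 - a + 7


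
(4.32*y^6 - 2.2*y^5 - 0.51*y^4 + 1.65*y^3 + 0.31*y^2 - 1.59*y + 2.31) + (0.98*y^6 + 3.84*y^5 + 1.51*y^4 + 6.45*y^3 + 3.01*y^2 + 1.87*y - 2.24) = 5.3*y^6 + 1.64*y^5 + 1.0*y^4 + 8.1*y^3 + 3.32*y^2 + 0.28*y + 0.0699999999999998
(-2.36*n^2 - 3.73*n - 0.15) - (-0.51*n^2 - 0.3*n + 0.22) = -1.85*n^2 - 3.43*n - 0.37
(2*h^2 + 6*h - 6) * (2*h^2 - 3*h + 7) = 4*h^4 + 6*h^3 - 16*h^2 + 60*h - 42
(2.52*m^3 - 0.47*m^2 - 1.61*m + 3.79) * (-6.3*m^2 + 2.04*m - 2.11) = -15.876*m^5 + 8.1018*m^4 + 3.867*m^3 - 26.1697*m^2 + 11.1287*m - 7.9969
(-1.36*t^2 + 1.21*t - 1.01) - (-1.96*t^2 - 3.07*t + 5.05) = 0.6*t^2 + 4.28*t - 6.06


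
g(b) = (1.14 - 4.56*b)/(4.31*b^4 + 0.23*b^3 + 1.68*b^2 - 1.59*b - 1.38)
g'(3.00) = 0.03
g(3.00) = -0.03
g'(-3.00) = 0.04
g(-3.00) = 0.04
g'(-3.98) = 0.01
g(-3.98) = 0.02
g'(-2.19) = 0.14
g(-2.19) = 0.10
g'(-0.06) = 5.12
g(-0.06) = -1.11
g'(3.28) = 0.02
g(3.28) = -0.03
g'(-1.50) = 0.58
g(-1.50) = 0.31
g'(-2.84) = 0.05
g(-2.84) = 0.05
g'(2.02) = 0.15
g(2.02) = -0.11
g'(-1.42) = 0.71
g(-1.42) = 0.36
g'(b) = (1.14 - 4.56*b)*(-17.24*b^3 - 0.69*b^2 - 3.36*b + 1.59)/(4.31*b^4 + 0.23*b^3 + 1.68*b^2 - 1.59*b - 1.38)^2 - 4.56/(4.31*b^4 + 0.23*b^3 + 1.68*b^2 - 1.59*b - 1.38) = (58.9608*b^4 - 17.556*b^3 + 6.8742*b^2 - 3.8304*b + 8.1054)/(18.5761*b^8 + 1.9826*b^7 + 14.5345*b^6 - 12.933*b^5 - 9.8046*b^4 - 5.9772*b^3 - 2.1087*b^2 + 4.3884*b + 1.9044)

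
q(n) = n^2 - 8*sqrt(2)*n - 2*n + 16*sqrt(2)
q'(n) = 2*n - 8*sqrt(2) - 2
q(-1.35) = 42.42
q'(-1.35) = -16.01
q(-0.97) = 36.48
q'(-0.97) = -15.25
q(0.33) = 18.34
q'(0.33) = -12.65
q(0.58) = 15.24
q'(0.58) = -12.15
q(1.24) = 7.66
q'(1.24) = -10.83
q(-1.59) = 46.32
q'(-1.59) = -16.49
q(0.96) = 10.77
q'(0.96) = -11.39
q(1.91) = 0.85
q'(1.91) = -9.49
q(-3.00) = 71.57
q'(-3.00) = -19.31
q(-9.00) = 223.45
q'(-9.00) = -31.31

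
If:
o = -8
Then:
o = -8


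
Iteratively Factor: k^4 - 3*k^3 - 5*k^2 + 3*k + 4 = (k + 1)*(k^3 - 4*k^2 - k + 4) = (k + 1)^2*(k^2 - 5*k + 4) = (k - 4)*(k + 1)^2*(k - 1)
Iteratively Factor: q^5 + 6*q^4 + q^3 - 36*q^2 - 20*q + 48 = (q + 4)*(q^4 + 2*q^3 - 7*q^2 - 8*q + 12) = (q + 3)*(q + 4)*(q^3 - q^2 - 4*q + 4) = (q - 2)*(q + 3)*(q + 4)*(q^2 + q - 2) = (q - 2)*(q + 2)*(q + 3)*(q + 4)*(q - 1)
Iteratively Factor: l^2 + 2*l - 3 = (l - 1)*(l + 3)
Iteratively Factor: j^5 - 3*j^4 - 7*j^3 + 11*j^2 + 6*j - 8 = (j + 2)*(j^4 - 5*j^3 + 3*j^2 + 5*j - 4) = (j - 1)*(j + 2)*(j^3 - 4*j^2 - j + 4) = (j - 4)*(j - 1)*(j + 2)*(j^2 - 1) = (j - 4)*(j - 1)*(j + 1)*(j + 2)*(j - 1)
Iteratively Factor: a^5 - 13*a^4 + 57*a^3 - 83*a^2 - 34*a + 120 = (a - 4)*(a^4 - 9*a^3 + 21*a^2 + a - 30) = (a - 4)*(a - 2)*(a^3 - 7*a^2 + 7*a + 15) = (a - 4)*(a - 2)*(a + 1)*(a^2 - 8*a + 15) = (a - 5)*(a - 4)*(a - 2)*(a + 1)*(a - 3)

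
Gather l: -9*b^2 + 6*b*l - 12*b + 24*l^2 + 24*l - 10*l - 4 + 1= -9*b^2 - 12*b + 24*l^2 + l*(6*b + 14) - 3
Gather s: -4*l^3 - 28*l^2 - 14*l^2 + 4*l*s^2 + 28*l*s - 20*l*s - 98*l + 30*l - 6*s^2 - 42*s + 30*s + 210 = -4*l^3 - 42*l^2 - 68*l + s^2*(4*l - 6) + s*(8*l - 12) + 210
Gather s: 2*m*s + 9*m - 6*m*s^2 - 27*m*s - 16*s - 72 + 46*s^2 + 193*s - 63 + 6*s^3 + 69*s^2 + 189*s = 9*m + 6*s^3 + s^2*(115 - 6*m) + s*(366 - 25*m) - 135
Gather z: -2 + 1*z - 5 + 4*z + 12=5*z + 5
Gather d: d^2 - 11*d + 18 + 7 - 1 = d^2 - 11*d + 24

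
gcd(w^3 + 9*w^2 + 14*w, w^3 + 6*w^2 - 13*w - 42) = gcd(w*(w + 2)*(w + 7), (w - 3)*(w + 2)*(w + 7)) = w^2 + 9*w + 14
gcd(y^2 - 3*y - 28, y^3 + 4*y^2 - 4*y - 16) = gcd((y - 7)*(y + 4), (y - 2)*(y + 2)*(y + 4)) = y + 4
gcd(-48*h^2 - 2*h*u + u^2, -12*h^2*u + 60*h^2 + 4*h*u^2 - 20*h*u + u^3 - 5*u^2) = 6*h + u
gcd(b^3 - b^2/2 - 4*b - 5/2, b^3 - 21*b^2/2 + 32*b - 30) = b - 5/2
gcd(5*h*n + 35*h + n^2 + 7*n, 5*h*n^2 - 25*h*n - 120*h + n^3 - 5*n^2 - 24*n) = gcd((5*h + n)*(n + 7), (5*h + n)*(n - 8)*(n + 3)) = 5*h + n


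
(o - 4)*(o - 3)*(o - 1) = o^3 - 8*o^2 + 19*o - 12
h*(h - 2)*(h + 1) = h^3 - h^2 - 2*h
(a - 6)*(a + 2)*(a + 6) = a^3 + 2*a^2 - 36*a - 72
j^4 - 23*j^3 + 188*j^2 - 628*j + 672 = (j - 8)*(j - 7)*(j - 6)*(j - 2)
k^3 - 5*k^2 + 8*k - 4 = (k - 2)^2*(k - 1)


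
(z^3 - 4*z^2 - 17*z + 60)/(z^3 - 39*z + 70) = (z^2 + z - 12)/(z^2 + 5*z - 14)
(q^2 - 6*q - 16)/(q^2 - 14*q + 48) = (q + 2)/(q - 6)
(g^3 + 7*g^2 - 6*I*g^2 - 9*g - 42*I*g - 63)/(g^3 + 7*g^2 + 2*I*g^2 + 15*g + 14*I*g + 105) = (g - 3*I)/(g + 5*I)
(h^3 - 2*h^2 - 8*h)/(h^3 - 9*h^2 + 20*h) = (h + 2)/(h - 5)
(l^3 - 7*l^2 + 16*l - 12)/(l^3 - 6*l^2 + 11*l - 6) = (l - 2)/(l - 1)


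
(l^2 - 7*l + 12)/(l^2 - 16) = (l - 3)/(l + 4)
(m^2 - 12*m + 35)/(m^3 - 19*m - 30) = (m - 7)/(m^2 + 5*m + 6)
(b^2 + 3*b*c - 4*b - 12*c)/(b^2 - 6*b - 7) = (-b^2 - 3*b*c + 4*b + 12*c)/(-b^2 + 6*b + 7)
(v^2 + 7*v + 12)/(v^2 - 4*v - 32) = (v + 3)/(v - 8)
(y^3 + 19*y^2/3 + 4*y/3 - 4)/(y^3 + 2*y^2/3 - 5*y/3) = (3*y^3 + 19*y^2 + 4*y - 12)/(y*(3*y^2 + 2*y - 5))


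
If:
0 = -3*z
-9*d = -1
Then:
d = 1/9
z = 0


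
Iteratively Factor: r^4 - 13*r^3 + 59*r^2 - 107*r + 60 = (r - 1)*(r^3 - 12*r^2 + 47*r - 60) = (r - 3)*(r - 1)*(r^2 - 9*r + 20) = (r - 5)*(r - 3)*(r - 1)*(r - 4)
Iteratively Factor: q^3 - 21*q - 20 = (q - 5)*(q^2 + 5*q + 4) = (q - 5)*(q + 4)*(q + 1)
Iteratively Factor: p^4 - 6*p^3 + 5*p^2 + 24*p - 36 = (p - 3)*(p^3 - 3*p^2 - 4*p + 12) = (p - 3)^2*(p^2 - 4) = (p - 3)^2*(p - 2)*(p + 2)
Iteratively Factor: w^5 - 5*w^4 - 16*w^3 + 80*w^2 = (w)*(w^4 - 5*w^3 - 16*w^2 + 80*w) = w*(w - 5)*(w^3 - 16*w) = w*(w - 5)*(w - 4)*(w^2 + 4*w) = w^2*(w - 5)*(w - 4)*(w + 4)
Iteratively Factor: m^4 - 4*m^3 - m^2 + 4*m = (m - 1)*(m^3 - 3*m^2 - 4*m) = (m - 1)*(m + 1)*(m^2 - 4*m) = (m - 4)*(m - 1)*(m + 1)*(m)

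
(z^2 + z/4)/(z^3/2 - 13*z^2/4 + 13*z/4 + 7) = z*(4*z + 1)/(2*z^3 - 13*z^2 + 13*z + 28)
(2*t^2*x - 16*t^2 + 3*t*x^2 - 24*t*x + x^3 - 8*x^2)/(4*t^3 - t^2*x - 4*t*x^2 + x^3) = (2*t*x - 16*t + x^2 - 8*x)/(4*t^2 - 5*t*x + x^2)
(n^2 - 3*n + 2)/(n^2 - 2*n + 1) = (n - 2)/(n - 1)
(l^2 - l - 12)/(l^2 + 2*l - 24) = (l + 3)/(l + 6)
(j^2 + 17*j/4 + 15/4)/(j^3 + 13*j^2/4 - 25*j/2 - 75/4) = (j + 3)/(j^2 + 2*j - 15)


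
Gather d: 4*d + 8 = 4*d + 8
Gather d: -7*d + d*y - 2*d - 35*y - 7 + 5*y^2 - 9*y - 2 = d*(y - 9) + 5*y^2 - 44*y - 9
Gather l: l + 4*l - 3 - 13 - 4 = 5*l - 20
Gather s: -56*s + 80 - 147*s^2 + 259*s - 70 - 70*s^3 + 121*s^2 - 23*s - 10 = -70*s^3 - 26*s^2 + 180*s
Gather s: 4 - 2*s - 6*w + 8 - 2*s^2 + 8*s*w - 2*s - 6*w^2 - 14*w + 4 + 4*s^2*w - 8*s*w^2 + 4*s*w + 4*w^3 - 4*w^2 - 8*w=s^2*(4*w - 2) + s*(-8*w^2 + 12*w - 4) + 4*w^3 - 10*w^2 - 28*w + 16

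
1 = 1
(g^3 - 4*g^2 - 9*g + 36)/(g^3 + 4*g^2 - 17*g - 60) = (g - 3)/(g + 5)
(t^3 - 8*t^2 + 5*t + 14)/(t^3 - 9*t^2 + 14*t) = (t + 1)/t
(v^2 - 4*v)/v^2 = (v - 4)/v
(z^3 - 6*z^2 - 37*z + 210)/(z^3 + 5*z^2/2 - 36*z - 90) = 2*(z^2 - 12*z + 35)/(2*z^2 - 7*z - 30)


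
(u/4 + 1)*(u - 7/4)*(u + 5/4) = u^3/4 + 7*u^2/8 - 67*u/64 - 35/16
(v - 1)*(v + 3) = v^2 + 2*v - 3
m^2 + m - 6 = (m - 2)*(m + 3)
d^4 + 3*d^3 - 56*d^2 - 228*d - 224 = (d - 8)*(d + 2)^2*(d + 7)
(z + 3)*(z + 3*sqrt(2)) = z^2 + 3*z + 3*sqrt(2)*z + 9*sqrt(2)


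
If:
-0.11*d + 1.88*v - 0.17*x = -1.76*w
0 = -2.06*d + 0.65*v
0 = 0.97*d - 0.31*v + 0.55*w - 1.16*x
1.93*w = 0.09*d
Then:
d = 0.00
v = 0.00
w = 0.00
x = 0.00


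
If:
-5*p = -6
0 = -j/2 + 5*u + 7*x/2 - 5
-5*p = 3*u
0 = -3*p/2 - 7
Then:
No Solution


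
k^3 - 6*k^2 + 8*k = k*(k - 4)*(k - 2)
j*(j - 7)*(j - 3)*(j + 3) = j^4 - 7*j^3 - 9*j^2 + 63*j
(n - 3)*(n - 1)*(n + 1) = n^3 - 3*n^2 - n + 3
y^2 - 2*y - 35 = (y - 7)*(y + 5)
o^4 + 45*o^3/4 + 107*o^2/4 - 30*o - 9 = (o - 1)*(o + 1/4)*(o + 6)^2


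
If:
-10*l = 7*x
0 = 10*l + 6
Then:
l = -3/5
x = 6/7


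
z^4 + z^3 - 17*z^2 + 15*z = z*(z - 3)*(z - 1)*(z + 5)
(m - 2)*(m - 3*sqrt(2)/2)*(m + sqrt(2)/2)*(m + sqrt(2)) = m^4 - 2*m^3 - 7*m^2/2 - 3*sqrt(2)*m/2 + 7*m + 3*sqrt(2)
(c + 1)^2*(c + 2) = c^3 + 4*c^2 + 5*c + 2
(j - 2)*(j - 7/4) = j^2 - 15*j/4 + 7/2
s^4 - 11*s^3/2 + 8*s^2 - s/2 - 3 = (s - 3)*(s - 2)*(s - 1)*(s + 1/2)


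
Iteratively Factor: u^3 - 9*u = (u + 3)*(u^2 - 3*u) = (u - 3)*(u + 3)*(u)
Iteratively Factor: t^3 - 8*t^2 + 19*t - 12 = (t - 4)*(t^2 - 4*t + 3) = (t - 4)*(t - 3)*(t - 1)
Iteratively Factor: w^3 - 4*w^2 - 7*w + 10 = (w - 1)*(w^2 - 3*w - 10) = (w - 5)*(w - 1)*(w + 2)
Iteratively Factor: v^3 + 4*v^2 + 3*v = (v + 1)*(v^2 + 3*v) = v*(v + 1)*(v + 3)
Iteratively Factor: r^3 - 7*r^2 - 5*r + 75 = (r - 5)*(r^2 - 2*r - 15) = (r - 5)^2*(r + 3)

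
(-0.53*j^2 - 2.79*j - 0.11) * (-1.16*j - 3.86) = 0.6148*j^3 + 5.2822*j^2 + 10.897*j + 0.4246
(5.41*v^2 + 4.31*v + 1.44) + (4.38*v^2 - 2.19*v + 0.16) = 9.79*v^2 + 2.12*v + 1.6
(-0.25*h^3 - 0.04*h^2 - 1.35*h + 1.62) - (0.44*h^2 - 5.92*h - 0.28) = -0.25*h^3 - 0.48*h^2 + 4.57*h + 1.9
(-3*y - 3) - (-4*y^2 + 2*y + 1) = 4*y^2 - 5*y - 4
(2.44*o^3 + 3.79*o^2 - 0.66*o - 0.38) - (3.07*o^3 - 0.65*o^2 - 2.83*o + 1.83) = -0.63*o^3 + 4.44*o^2 + 2.17*o - 2.21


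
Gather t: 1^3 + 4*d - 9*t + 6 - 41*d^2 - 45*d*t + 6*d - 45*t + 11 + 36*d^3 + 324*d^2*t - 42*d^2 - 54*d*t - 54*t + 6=36*d^3 - 83*d^2 + 10*d + t*(324*d^2 - 99*d - 108) + 24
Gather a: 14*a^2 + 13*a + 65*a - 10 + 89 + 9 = 14*a^2 + 78*a + 88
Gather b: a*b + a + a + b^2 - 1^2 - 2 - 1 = a*b + 2*a + b^2 - 4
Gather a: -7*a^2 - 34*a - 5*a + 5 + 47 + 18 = -7*a^2 - 39*a + 70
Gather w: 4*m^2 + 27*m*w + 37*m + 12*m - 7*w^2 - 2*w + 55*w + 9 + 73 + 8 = 4*m^2 + 49*m - 7*w^2 + w*(27*m + 53) + 90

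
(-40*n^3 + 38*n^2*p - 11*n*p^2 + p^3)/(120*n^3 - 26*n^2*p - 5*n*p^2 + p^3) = (10*n^2 - 7*n*p + p^2)/(-30*n^2 - n*p + p^2)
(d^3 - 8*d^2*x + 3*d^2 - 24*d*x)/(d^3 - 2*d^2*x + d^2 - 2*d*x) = (d^2 - 8*d*x + 3*d - 24*x)/(d^2 - 2*d*x + d - 2*x)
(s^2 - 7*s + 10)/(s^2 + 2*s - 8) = (s - 5)/(s + 4)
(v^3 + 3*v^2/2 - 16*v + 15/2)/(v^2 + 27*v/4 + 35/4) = 2*(2*v^2 - 7*v + 3)/(4*v + 7)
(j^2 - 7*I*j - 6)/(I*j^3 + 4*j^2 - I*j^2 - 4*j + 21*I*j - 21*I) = (-I*j^2 - 7*j + 6*I)/(j^3 - j^2*(1 + 4*I) + j*(21 + 4*I) - 21)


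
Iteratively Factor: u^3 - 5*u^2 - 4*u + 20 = (u - 2)*(u^2 - 3*u - 10) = (u - 2)*(u + 2)*(u - 5)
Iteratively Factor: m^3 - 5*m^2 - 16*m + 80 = (m - 5)*(m^2 - 16) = (m - 5)*(m + 4)*(m - 4)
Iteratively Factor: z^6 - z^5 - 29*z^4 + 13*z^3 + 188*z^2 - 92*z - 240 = (z - 2)*(z^5 + z^4 - 27*z^3 - 41*z^2 + 106*z + 120) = (z - 2)*(z + 3)*(z^4 - 2*z^3 - 21*z^2 + 22*z + 40) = (z - 5)*(z - 2)*(z + 3)*(z^3 + 3*z^2 - 6*z - 8) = (z - 5)*(z - 2)^2*(z + 3)*(z^2 + 5*z + 4) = (z - 5)*(z - 2)^2*(z + 3)*(z + 4)*(z + 1)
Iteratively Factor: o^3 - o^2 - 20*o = (o + 4)*(o^2 - 5*o) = (o - 5)*(o + 4)*(o)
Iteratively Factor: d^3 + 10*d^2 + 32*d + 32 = (d + 2)*(d^2 + 8*d + 16) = (d + 2)*(d + 4)*(d + 4)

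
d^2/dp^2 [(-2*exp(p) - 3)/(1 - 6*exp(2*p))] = (72*exp(4*p) + 432*exp(3*p) + 72*exp(2*p) + 72*exp(p) + 2)*exp(p)/(216*exp(6*p) - 108*exp(4*p) + 18*exp(2*p) - 1)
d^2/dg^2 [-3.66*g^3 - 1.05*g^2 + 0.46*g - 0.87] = -21.96*g - 2.1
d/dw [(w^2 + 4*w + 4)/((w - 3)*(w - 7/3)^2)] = 9*(-3*w^3 - 31*w^2 + 42*w + 184)/(27*w^5 - 351*w^4 + 1818*w^3 - 4690*w^2 + 6027*w - 3087)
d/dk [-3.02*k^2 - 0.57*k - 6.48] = -6.04*k - 0.57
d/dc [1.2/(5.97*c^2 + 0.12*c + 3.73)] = (-14.328*c - 0.144)/(5.97*c^2 + 0.12*c + 3.73)^2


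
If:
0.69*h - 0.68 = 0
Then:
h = 0.99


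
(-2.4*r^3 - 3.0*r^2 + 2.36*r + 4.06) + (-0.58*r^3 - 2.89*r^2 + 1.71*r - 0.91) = -2.98*r^3 - 5.89*r^2 + 4.07*r + 3.15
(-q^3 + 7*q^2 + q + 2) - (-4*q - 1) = -q^3 + 7*q^2 + 5*q + 3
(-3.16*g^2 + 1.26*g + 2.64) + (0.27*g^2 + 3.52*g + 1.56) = -2.89*g^2 + 4.78*g + 4.2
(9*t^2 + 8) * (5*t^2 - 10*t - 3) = 45*t^4 - 90*t^3 + 13*t^2 - 80*t - 24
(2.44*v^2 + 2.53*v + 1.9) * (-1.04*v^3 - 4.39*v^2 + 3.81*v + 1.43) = -2.5376*v^5 - 13.3428*v^4 - 3.7863*v^3 + 4.7875*v^2 + 10.8569*v + 2.717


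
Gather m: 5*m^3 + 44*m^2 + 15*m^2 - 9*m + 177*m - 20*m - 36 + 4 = 5*m^3 + 59*m^2 + 148*m - 32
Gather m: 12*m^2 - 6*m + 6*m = 12*m^2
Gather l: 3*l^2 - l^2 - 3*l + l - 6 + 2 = 2*l^2 - 2*l - 4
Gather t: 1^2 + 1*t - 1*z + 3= t - z + 4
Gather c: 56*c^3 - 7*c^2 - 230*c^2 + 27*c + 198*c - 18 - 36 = 56*c^3 - 237*c^2 + 225*c - 54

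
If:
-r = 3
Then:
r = -3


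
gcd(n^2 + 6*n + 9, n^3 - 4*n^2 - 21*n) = n + 3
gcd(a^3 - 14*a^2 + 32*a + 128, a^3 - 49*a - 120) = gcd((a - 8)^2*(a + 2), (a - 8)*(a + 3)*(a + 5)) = a - 8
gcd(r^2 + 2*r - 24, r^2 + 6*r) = r + 6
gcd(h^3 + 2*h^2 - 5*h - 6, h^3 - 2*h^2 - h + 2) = h^2 - h - 2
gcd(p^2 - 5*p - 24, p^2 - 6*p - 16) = p - 8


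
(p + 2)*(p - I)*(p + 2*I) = p^3 + 2*p^2 + I*p^2 + 2*p + 2*I*p + 4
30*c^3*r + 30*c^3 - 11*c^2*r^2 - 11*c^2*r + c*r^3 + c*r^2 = (-6*c + r)*(-5*c + r)*(c*r + c)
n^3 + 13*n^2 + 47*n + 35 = (n + 1)*(n + 5)*(n + 7)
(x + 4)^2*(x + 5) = x^3 + 13*x^2 + 56*x + 80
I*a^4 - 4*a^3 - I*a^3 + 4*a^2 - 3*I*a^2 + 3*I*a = a*(a + I)*(a + 3*I)*(I*a - I)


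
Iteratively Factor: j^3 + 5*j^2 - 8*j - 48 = (j - 3)*(j^2 + 8*j + 16) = (j - 3)*(j + 4)*(j + 4)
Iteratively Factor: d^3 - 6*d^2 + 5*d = (d - 5)*(d^2 - d) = (d - 5)*(d - 1)*(d)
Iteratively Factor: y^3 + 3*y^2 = (y)*(y^2 + 3*y) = y*(y + 3)*(y)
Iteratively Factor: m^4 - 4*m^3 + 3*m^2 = (m - 3)*(m^3 - m^2) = m*(m - 3)*(m^2 - m) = m*(m - 3)*(m - 1)*(m)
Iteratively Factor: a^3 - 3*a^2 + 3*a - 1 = (a - 1)*(a^2 - 2*a + 1) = (a - 1)^2*(a - 1)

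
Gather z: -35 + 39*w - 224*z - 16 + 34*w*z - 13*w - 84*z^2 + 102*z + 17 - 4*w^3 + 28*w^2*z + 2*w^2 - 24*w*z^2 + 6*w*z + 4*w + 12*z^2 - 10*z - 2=-4*w^3 + 2*w^2 + 30*w + z^2*(-24*w - 72) + z*(28*w^2 + 40*w - 132) - 36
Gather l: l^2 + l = l^2 + l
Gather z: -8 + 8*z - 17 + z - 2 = 9*z - 27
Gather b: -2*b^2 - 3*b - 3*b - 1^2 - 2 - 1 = -2*b^2 - 6*b - 4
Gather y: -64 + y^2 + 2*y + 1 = y^2 + 2*y - 63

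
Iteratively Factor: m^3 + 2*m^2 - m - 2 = (m + 1)*(m^2 + m - 2) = (m - 1)*(m + 1)*(m + 2)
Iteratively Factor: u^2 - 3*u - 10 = (u + 2)*(u - 5)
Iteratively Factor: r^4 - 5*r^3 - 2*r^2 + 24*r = (r - 4)*(r^3 - r^2 - 6*r) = (r - 4)*(r - 3)*(r^2 + 2*r) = r*(r - 4)*(r - 3)*(r + 2)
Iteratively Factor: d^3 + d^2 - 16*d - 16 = (d + 1)*(d^2 - 16) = (d + 1)*(d + 4)*(d - 4)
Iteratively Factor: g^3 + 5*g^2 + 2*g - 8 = (g + 4)*(g^2 + g - 2) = (g - 1)*(g + 4)*(g + 2)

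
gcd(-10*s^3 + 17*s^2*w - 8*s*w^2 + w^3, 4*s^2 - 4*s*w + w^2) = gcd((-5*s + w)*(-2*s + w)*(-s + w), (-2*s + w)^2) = 2*s - w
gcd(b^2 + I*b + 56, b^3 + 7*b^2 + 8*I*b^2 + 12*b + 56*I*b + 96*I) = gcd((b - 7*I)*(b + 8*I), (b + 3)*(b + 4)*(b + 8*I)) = b + 8*I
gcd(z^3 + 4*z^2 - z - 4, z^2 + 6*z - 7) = z - 1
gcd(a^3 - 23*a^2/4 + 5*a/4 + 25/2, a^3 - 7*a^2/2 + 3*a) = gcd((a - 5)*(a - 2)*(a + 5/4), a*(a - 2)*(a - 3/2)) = a - 2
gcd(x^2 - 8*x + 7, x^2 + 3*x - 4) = x - 1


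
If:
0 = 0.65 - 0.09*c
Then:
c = 7.22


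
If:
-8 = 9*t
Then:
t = -8/9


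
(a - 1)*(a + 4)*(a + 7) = a^3 + 10*a^2 + 17*a - 28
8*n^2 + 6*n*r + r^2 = (2*n + r)*(4*n + r)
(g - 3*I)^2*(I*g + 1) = I*g^3 + 7*g^2 - 15*I*g - 9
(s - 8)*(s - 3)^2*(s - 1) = s^4 - 15*s^3 + 71*s^2 - 129*s + 72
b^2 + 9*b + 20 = (b + 4)*(b + 5)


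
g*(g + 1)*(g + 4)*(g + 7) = g^4 + 12*g^3 + 39*g^2 + 28*g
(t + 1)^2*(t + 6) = t^3 + 8*t^2 + 13*t + 6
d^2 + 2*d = d*(d + 2)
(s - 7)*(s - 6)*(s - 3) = s^3 - 16*s^2 + 81*s - 126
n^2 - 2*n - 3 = (n - 3)*(n + 1)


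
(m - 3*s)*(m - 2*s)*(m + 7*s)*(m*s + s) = m^4*s + 2*m^3*s^2 + m^3*s - 29*m^2*s^3 + 2*m^2*s^2 + 42*m*s^4 - 29*m*s^3 + 42*s^4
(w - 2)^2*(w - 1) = w^3 - 5*w^2 + 8*w - 4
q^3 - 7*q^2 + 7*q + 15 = (q - 5)*(q - 3)*(q + 1)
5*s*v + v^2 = v*(5*s + v)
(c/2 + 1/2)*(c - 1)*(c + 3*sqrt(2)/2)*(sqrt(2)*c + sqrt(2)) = sqrt(2)*c^4/2 + sqrt(2)*c^3/2 + 3*c^3/2 - sqrt(2)*c^2/2 + 3*c^2/2 - 3*c/2 - sqrt(2)*c/2 - 3/2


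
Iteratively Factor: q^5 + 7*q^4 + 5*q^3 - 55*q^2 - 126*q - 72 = (q + 3)*(q^4 + 4*q^3 - 7*q^2 - 34*q - 24) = (q - 3)*(q + 3)*(q^3 + 7*q^2 + 14*q + 8) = (q - 3)*(q + 1)*(q + 3)*(q^2 + 6*q + 8) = (q - 3)*(q + 1)*(q + 2)*(q + 3)*(q + 4)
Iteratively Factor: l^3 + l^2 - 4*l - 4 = (l + 2)*(l^2 - l - 2) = (l - 2)*(l + 2)*(l + 1)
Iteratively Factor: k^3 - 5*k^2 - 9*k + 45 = (k - 3)*(k^2 - 2*k - 15) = (k - 5)*(k - 3)*(k + 3)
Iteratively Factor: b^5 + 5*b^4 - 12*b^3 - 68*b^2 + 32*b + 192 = (b - 3)*(b^4 + 8*b^3 + 12*b^2 - 32*b - 64) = (b - 3)*(b + 4)*(b^3 + 4*b^2 - 4*b - 16) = (b - 3)*(b + 4)^2*(b^2 - 4) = (b - 3)*(b + 2)*(b + 4)^2*(b - 2)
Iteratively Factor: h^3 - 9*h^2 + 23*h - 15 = (h - 1)*(h^2 - 8*h + 15) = (h - 5)*(h - 1)*(h - 3)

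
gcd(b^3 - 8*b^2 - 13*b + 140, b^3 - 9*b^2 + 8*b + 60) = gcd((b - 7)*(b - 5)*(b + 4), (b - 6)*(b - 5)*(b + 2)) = b - 5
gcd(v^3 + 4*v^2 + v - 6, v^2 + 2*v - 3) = v^2 + 2*v - 3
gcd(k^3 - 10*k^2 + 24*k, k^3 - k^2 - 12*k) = k^2 - 4*k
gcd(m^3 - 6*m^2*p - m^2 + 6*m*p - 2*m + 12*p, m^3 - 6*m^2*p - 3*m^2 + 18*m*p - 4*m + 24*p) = -m^2 + 6*m*p - m + 6*p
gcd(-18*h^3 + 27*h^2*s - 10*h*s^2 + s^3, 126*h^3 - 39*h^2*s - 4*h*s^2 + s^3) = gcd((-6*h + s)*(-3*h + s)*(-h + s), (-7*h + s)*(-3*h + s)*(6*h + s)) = -3*h + s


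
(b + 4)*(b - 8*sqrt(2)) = b^2 - 8*sqrt(2)*b + 4*b - 32*sqrt(2)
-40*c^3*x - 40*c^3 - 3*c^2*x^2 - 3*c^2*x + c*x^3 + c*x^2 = (-8*c + x)*(5*c + x)*(c*x + c)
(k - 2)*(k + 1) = k^2 - k - 2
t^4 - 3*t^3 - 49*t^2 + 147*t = t*(t - 7)*(t - 3)*(t + 7)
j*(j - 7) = j^2 - 7*j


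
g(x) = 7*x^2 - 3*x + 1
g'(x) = 14*x - 3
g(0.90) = 3.97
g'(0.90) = 9.60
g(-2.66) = 58.51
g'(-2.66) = -40.24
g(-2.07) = 37.20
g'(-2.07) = -31.98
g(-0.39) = 3.23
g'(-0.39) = -8.46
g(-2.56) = 54.56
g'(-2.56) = -38.84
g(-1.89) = 31.67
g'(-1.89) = -29.46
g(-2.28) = 44.23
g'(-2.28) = -34.92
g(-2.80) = 64.28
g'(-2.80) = -42.20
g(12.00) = 973.00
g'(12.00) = 165.00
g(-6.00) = 271.00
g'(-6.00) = -87.00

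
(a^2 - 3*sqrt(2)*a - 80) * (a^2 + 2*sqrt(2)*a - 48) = a^4 - sqrt(2)*a^3 - 140*a^2 - 16*sqrt(2)*a + 3840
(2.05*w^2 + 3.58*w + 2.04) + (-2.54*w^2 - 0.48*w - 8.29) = -0.49*w^2 + 3.1*w - 6.25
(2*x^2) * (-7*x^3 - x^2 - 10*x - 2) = -14*x^5 - 2*x^4 - 20*x^3 - 4*x^2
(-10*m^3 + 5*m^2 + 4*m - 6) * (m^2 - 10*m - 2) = -10*m^5 + 105*m^4 - 26*m^3 - 56*m^2 + 52*m + 12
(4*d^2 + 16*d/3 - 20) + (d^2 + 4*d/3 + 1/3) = 5*d^2 + 20*d/3 - 59/3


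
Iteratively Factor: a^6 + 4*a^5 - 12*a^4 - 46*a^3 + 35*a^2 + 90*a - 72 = (a - 1)*(a^5 + 5*a^4 - 7*a^3 - 53*a^2 - 18*a + 72) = (a - 1)*(a + 2)*(a^4 + 3*a^3 - 13*a^2 - 27*a + 36) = (a - 3)*(a - 1)*(a + 2)*(a^3 + 6*a^2 + 5*a - 12) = (a - 3)*(a - 1)*(a + 2)*(a + 3)*(a^2 + 3*a - 4) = (a - 3)*(a - 1)*(a + 2)*(a + 3)*(a + 4)*(a - 1)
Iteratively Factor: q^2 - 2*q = (q - 2)*(q)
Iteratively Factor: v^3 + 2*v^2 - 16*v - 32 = (v - 4)*(v^2 + 6*v + 8) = (v - 4)*(v + 4)*(v + 2)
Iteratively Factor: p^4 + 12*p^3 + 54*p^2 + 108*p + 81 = (p + 3)*(p^3 + 9*p^2 + 27*p + 27) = (p + 3)^2*(p^2 + 6*p + 9) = (p + 3)^3*(p + 3)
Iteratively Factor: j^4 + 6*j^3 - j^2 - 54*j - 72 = (j + 2)*(j^3 + 4*j^2 - 9*j - 36) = (j + 2)*(j + 4)*(j^2 - 9) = (j - 3)*(j + 2)*(j + 4)*(j + 3)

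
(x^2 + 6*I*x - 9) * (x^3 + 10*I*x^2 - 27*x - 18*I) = x^5 + 16*I*x^4 - 96*x^3 - 270*I*x^2 + 351*x + 162*I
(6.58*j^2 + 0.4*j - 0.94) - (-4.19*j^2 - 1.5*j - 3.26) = 10.77*j^2 + 1.9*j + 2.32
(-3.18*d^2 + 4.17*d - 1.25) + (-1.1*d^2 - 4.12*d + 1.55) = -4.28*d^2 + 0.0499999999999998*d + 0.3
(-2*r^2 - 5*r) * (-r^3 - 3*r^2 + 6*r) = 2*r^5 + 11*r^4 + 3*r^3 - 30*r^2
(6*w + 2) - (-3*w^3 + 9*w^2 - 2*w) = 3*w^3 - 9*w^2 + 8*w + 2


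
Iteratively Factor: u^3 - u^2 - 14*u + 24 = (u - 3)*(u^2 + 2*u - 8) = (u - 3)*(u + 4)*(u - 2)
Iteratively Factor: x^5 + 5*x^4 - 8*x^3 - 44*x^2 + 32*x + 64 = (x + 4)*(x^4 + x^3 - 12*x^2 + 4*x + 16) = (x - 2)*(x + 4)*(x^3 + 3*x^2 - 6*x - 8) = (x - 2)^2*(x + 4)*(x^2 + 5*x + 4) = (x - 2)^2*(x + 4)^2*(x + 1)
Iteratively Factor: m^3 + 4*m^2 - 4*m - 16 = (m + 2)*(m^2 + 2*m - 8) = (m - 2)*(m + 2)*(m + 4)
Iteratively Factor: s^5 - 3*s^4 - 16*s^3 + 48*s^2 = (s - 3)*(s^4 - 16*s^2) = s*(s - 3)*(s^3 - 16*s) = s*(s - 3)*(s + 4)*(s^2 - 4*s) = s^2*(s - 3)*(s + 4)*(s - 4)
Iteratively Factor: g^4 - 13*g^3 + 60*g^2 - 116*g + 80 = (g - 2)*(g^3 - 11*g^2 + 38*g - 40) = (g - 5)*(g - 2)*(g^2 - 6*g + 8) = (g - 5)*(g - 2)^2*(g - 4)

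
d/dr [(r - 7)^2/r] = 1 - 49/r^2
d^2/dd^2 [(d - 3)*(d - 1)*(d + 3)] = 6*d - 2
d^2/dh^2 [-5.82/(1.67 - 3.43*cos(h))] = (68.471718*sin(h)^2 - 33.337542*cos(h) + 68.471718)/(3.43*cos(h) - 1.67)^3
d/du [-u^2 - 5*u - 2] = -2*u - 5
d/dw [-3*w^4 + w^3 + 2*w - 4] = -12*w^3 + 3*w^2 + 2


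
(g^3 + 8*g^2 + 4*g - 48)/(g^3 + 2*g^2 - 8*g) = (g + 6)/g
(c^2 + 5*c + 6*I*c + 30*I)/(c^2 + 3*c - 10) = (c + 6*I)/(c - 2)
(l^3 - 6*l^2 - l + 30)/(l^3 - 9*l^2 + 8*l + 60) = (l - 3)/(l - 6)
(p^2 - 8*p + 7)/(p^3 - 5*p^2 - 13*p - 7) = (p - 1)/(p^2 + 2*p + 1)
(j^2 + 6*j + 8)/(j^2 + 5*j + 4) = (j + 2)/(j + 1)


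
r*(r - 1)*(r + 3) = r^3 + 2*r^2 - 3*r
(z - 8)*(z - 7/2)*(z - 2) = z^3 - 27*z^2/2 + 51*z - 56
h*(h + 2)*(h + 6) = h^3 + 8*h^2 + 12*h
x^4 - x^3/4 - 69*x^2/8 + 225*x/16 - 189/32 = (x - 3/2)^2*(x - 3/4)*(x + 7/2)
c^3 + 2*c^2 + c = c*(c + 1)^2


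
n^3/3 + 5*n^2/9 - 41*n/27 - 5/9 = (n/3 + 1)*(n - 5/3)*(n + 1/3)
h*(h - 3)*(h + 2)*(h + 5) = h^4 + 4*h^3 - 11*h^2 - 30*h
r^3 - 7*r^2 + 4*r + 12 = (r - 6)*(r - 2)*(r + 1)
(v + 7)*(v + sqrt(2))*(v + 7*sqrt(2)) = v^3 + 7*v^2 + 8*sqrt(2)*v^2 + 14*v + 56*sqrt(2)*v + 98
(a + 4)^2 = a^2 + 8*a + 16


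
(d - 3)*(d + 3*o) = d^2 + 3*d*o - 3*d - 9*o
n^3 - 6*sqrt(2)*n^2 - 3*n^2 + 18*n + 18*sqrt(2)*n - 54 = (n - 3)*(n - 3*sqrt(2))^2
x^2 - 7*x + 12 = (x - 4)*(x - 3)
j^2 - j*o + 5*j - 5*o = (j + 5)*(j - o)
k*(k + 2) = k^2 + 2*k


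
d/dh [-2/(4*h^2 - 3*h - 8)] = 2*(8*h - 3)/(-4*h^2 + 3*h + 8)^2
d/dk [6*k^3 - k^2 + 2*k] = 18*k^2 - 2*k + 2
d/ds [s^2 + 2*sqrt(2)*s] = 2*s + 2*sqrt(2)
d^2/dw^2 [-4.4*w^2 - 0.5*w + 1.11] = -8.80000000000000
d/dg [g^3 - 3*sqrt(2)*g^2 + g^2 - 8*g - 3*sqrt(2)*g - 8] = 3*g^2 - 6*sqrt(2)*g + 2*g - 8 - 3*sqrt(2)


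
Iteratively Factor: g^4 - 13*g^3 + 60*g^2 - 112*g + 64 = (g - 4)*(g^3 - 9*g^2 + 24*g - 16) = (g - 4)^2*(g^2 - 5*g + 4) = (g - 4)^3*(g - 1)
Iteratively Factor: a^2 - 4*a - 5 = (a - 5)*(a + 1)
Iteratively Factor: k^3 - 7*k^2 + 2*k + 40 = (k + 2)*(k^2 - 9*k + 20) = (k - 4)*(k + 2)*(k - 5)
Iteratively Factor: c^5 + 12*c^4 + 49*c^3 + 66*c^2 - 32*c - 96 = (c - 1)*(c^4 + 13*c^3 + 62*c^2 + 128*c + 96) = (c - 1)*(c + 4)*(c^3 + 9*c^2 + 26*c + 24) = (c - 1)*(c + 3)*(c + 4)*(c^2 + 6*c + 8) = (c - 1)*(c + 3)*(c + 4)^2*(c + 2)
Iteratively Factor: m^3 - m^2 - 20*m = (m - 5)*(m^2 + 4*m) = m*(m - 5)*(m + 4)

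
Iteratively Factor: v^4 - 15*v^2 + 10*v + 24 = (v + 1)*(v^3 - v^2 - 14*v + 24) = (v - 3)*(v + 1)*(v^2 + 2*v - 8) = (v - 3)*(v + 1)*(v + 4)*(v - 2)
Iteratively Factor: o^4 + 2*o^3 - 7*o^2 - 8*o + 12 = (o + 2)*(o^3 - 7*o + 6) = (o + 2)*(o + 3)*(o^2 - 3*o + 2) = (o - 1)*(o + 2)*(o + 3)*(o - 2)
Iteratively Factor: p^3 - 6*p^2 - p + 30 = (p - 3)*(p^2 - 3*p - 10) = (p - 3)*(p + 2)*(p - 5)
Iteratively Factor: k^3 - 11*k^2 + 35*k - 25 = (k - 5)*(k^2 - 6*k + 5) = (k - 5)^2*(k - 1)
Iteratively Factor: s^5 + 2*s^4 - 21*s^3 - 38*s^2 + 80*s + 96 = (s + 3)*(s^4 - s^3 - 18*s^2 + 16*s + 32) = (s + 3)*(s + 4)*(s^3 - 5*s^2 + 2*s + 8) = (s + 1)*(s + 3)*(s + 4)*(s^2 - 6*s + 8) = (s - 4)*(s + 1)*(s + 3)*(s + 4)*(s - 2)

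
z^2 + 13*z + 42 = (z + 6)*(z + 7)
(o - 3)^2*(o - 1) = o^3 - 7*o^2 + 15*o - 9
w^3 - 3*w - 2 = (w - 2)*(w + 1)^2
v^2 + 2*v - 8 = (v - 2)*(v + 4)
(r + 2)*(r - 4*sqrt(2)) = r^2 - 4*sqrt(2)*r + 2*r - 8*sqrt(2)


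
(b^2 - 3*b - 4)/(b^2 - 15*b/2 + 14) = 2*(b + 1)/(2*b - 7)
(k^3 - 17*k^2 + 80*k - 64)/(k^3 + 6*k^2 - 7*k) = (k^2 - 16*k + 64)/(k*(k + 7))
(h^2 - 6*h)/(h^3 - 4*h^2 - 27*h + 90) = h/(h^2 + 2*h - 15)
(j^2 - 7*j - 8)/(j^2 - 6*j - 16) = (j + 1)/(j + 2)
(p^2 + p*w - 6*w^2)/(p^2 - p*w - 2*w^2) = (p + 3*w)/(p + w)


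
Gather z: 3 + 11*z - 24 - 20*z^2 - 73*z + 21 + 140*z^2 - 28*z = 120*z^2 - 90*z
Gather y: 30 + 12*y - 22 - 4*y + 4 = 8*y + 12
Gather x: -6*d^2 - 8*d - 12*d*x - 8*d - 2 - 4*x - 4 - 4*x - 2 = -6*d^2 - 16*d + x*(-12*d - 8) - 8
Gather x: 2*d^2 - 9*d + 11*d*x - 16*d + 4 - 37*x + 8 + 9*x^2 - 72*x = 2*d^2 - 25*d + 9*x^2 + x*(11*d - 109) + 12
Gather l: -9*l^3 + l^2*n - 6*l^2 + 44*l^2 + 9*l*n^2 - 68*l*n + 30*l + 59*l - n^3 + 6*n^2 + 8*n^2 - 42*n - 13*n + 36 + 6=-9*l^3 + l^2*(n + 38) + l*(9*n^2 - 68*n + 89) - n^3 + 14*n^2 - 55*n + 42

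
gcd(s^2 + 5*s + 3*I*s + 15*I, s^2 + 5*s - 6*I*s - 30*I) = s + 5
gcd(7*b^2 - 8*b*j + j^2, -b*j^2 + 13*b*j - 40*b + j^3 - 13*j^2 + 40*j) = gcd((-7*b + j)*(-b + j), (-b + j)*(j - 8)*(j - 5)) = b - j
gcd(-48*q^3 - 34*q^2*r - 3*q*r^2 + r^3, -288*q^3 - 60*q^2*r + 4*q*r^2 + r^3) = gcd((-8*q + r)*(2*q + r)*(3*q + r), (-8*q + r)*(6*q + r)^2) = 8*q - r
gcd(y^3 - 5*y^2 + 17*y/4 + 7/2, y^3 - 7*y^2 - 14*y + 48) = y - 2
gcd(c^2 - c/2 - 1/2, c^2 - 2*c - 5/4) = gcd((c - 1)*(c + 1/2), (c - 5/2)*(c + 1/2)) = c + 1/2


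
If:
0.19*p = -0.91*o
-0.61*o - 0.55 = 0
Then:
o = -0.90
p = 4.32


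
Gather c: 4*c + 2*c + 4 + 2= 6*c + 6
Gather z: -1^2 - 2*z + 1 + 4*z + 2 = 2*z + 2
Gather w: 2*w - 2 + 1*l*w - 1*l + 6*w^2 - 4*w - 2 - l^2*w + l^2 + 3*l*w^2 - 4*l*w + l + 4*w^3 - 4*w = l^2 + 4*w^3 + w^2*(3*l + 6) + w*(-l^2 - 3*l - 6) - 4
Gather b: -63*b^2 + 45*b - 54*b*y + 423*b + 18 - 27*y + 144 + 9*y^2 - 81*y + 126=-63*b^2 + b*(468 - 54*y) + 9*y^2 - 108*y + 288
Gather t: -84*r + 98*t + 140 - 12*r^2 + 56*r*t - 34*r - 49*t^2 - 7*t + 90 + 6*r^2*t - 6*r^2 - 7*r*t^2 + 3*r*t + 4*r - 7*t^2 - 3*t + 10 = -18*r^2 - 114*r + t^2*(-7*r - 56) + t*(6*r^2 + 59*r + 88) + 240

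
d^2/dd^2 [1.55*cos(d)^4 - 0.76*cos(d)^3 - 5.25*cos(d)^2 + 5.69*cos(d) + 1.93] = -24.8*cos(d)^4 + 6.84*cos(d)^3 + 39.6*cos(d)^2 - 10.25*cos(d) - 10.5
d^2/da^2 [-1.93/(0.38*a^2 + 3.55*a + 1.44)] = (0.557384*a^2 + 5.20714*a - 1.93*(0.76*a + 3.55)*(1.52*a + 7.1) + 2.112192)/(0.38*a^2 + 3.55*a + 1.44)^3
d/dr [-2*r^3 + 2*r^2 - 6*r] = -6*r^2 + 4*r - 6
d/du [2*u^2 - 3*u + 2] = 4*u - 3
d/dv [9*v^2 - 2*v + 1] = 18*v - 2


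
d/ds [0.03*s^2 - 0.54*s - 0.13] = 0.06*s - 0.54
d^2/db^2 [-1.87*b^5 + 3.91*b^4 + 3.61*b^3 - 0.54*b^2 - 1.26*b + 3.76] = -37.4*b^3 + 46.92*b^2 + 21.66*b - 1.08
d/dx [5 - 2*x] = -2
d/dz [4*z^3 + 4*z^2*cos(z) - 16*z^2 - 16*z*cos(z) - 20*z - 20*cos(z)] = -4*z^2*sin(z) + 12*z^2 + 16*z*sin(z) + 8*z*cos(z) - 32*z + 20*sin(z) - 16*cos(z) - 20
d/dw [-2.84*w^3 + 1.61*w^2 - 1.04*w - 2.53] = -8.52*w^2 + 3.22*w - 1.04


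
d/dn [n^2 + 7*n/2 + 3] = 2*n + 7/2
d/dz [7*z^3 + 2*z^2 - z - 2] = 21*z^2 + 4*z - 1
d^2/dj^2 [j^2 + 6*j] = 2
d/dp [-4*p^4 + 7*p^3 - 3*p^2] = p*(-16*p^2 + 21*p - 6)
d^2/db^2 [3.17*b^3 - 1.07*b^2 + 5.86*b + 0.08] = 19.02*b - 2.14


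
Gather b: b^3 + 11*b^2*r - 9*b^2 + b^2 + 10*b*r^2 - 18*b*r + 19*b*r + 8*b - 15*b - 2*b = b^3 + b^2*(11*r - 8) + b*(10*r^2 + r - 9)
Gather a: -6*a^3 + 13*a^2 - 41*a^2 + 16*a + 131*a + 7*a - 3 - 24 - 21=-6*a^3 - 28*a^2 + 154*a - 48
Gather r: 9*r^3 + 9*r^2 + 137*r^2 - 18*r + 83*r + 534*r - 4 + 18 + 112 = 9*r^3 + 146*r^2 + 599*r + 126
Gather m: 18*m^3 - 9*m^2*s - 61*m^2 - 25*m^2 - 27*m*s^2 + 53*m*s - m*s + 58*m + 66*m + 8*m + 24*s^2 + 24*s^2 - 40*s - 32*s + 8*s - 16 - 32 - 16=18*m^3 + m^2*(-9*s - 86) + m*(-27*s^2 + 52*s + 132) + 48*s^2 - 64*s - 64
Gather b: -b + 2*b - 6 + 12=b + 6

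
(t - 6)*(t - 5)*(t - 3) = t^3 - 14*t^2 + 63*t - 90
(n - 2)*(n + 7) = n^2 + 5*n - 14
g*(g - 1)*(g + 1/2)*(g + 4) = g^4 + 7*g^3/2 - 5*g^2/2 - 2*g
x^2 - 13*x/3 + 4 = (x - 3)*(x - 4/3)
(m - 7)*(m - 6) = m^2 - 13*m + 42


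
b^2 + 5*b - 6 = (b - 1)*(b + 6)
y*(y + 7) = y^2 + 7*y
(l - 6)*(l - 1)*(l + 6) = l^3 - l^2 - 36*l + 36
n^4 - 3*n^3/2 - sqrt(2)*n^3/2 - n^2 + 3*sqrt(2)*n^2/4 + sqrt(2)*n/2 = n*(n - 2)*(n + 1/2)*(n - sqrt(2)/2)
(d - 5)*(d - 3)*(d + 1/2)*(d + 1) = d^4 - 13*d^3/2 + 7*d^2/2 + 37*d/2 + 15/2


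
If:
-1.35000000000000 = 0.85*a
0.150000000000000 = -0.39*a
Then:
No Solution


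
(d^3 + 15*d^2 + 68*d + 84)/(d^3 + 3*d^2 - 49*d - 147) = (d^2 + 8*d + 12)/(d^2 - 4*d - 21)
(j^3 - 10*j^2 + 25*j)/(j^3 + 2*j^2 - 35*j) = (j - 5)/(j + 7)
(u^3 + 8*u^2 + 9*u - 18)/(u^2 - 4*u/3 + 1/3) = 3*(u^2 + 9*u + 18)/(3*u - 1)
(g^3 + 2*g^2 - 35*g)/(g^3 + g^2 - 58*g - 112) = g*(g - 5)/(g^2 - 6*g - 16)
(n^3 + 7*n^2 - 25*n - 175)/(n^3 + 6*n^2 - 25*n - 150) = (n + 7)/(n + 6)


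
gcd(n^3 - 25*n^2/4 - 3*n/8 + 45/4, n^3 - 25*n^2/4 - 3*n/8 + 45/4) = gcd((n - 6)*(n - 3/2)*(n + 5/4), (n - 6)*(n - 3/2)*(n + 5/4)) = n^3 - 25*n^2/4 - 3*n/8 + 45/4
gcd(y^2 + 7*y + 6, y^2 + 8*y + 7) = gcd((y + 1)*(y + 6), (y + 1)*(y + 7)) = y + 1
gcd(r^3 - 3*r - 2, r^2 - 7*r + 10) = r - 2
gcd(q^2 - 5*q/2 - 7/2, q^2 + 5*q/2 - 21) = q - 7/2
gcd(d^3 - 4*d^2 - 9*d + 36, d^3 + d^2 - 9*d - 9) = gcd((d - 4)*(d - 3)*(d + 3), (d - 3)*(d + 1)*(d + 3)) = d^2 - 9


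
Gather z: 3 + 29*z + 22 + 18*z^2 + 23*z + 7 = 18*z^2 + 52*z + 32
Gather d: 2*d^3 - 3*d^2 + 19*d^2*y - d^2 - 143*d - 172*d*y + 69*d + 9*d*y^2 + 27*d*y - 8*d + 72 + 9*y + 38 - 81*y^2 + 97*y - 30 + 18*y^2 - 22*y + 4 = 2*d^3 + d^2*(19*y - 4) + d*(9*y^2 - 145*y - 82) - 63*y^2 + 84*y + 84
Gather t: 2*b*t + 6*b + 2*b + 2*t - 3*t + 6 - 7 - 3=8*b + t*(2*b - 1) - 4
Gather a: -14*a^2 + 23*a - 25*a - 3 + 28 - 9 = -14*a^2 - 2*a + 16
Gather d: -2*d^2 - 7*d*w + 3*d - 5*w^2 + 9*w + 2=-2*d^2 + d*(3 - 7*w) - 5*w^2 + 9*w + 2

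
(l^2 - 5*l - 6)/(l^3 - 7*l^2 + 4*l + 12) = 1/(l - 2)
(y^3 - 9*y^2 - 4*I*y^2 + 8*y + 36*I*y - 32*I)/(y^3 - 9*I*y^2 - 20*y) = (y^2 - 9*y + 8)/(y*(y - 5*I))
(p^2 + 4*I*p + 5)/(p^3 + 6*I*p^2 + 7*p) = (p + 5*I)/(p*(p + 7*I))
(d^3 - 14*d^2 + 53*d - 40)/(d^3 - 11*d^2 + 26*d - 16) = (d - 5)/(d - 2)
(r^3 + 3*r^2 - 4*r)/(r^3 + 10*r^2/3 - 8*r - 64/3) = 3*r*(r - 1)/(3*r^2 - 2*r - 16)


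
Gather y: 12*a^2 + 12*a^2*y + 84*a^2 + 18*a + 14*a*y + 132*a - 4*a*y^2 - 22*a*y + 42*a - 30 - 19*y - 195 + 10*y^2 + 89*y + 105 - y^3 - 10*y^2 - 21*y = 96*a^2 - 4*a*y^2 + 192*a - y^3 + y*(12*a^2 - 8*a + 49) - 120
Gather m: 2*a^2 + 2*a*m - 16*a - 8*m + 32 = 2*a^2 - 16*a + m*(2*a - 8) + 32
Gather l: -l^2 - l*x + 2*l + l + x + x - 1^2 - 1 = -l^2 + l*(3 - x) + 2*x - 2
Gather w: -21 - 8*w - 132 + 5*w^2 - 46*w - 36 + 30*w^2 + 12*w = 35*w^2 - 42*w - 189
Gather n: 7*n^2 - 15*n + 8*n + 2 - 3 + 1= 7*n^2 - 7*n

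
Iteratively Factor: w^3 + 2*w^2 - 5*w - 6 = (w + 3)*(w^2 - w - 2) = (w - 2)*(w + 3)*(w + 1)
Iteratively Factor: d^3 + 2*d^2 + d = (d)*(d^2 + 2*d + 1) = d*(d + 1)*(d + 1)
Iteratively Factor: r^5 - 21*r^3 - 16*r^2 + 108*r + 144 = (r + 2)*(r^4 - 2*r^3 - 17*r^2 + 18*r + 72) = (r + 2)*(r + 3)*(r^3 - 5*r^2 - 2*r + 24) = (r - 3)*(r + 2)*(r + 3)*(r^2 - 2*r - 8) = (r - 4)*(r - 3)*(r + 2)*(r + 3)*(r + 2)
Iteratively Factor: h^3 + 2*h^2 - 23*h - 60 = (h + 3)*(h^2 - h - 20) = (h - 5)*(h + 3)*(h + 4)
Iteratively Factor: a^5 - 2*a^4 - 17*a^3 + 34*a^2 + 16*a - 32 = (a + 4)*(a^4 - 6*a^3 + 7*a^2 + 6*a - 8) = (a - 4)*(a + 4)*(a^3 - 2*a^2 - a + 2) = (a - 4)*(a - 2)*(a + 4)*(a^2 - 1) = (a - 4)*(a - 2)*(a - 1)*(a + 4)*(a + 1)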